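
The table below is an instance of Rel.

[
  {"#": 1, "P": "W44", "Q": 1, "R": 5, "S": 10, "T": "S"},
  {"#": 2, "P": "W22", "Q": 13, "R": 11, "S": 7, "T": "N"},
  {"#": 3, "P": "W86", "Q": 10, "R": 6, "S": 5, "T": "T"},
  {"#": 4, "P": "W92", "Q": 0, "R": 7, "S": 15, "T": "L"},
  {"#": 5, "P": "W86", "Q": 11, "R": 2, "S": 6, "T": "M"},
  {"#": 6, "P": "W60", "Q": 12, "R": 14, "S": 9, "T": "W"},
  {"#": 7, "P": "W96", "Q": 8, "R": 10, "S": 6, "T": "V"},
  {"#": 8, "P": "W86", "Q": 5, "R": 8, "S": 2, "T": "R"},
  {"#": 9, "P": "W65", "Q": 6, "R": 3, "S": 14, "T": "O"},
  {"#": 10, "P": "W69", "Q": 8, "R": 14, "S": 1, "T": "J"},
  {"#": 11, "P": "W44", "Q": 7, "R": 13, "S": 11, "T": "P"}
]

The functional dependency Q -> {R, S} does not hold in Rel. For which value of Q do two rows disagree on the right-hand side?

Q=1: row 1 → {R,S} = (5, 10) ✓
Q=13: row 2 → {R,S} = (11, 7) ✓
Q=10: row 3 → {R,S} = (6, 5) ✓
Q=0: row 4 → {R,S} = (7, 15) ✓
Q=11: row 5 → {R,S} = (2, 6) ✓
Q=12: row 6 → {R,S} = (14, 9) ✓
Q=8: rows 7, 10 → {R,S} takes values {(10, 6), (14, 1)} — violation
Q=5: row 8 → {R,S} = (8, 2) ✓
Q=6: row 9 → {R,S} = (3, 14) ✓
Q=7: row 11 → {R,S} = (13, 11) ✓
The only Q value with inconsistent RHS is Q=8.

8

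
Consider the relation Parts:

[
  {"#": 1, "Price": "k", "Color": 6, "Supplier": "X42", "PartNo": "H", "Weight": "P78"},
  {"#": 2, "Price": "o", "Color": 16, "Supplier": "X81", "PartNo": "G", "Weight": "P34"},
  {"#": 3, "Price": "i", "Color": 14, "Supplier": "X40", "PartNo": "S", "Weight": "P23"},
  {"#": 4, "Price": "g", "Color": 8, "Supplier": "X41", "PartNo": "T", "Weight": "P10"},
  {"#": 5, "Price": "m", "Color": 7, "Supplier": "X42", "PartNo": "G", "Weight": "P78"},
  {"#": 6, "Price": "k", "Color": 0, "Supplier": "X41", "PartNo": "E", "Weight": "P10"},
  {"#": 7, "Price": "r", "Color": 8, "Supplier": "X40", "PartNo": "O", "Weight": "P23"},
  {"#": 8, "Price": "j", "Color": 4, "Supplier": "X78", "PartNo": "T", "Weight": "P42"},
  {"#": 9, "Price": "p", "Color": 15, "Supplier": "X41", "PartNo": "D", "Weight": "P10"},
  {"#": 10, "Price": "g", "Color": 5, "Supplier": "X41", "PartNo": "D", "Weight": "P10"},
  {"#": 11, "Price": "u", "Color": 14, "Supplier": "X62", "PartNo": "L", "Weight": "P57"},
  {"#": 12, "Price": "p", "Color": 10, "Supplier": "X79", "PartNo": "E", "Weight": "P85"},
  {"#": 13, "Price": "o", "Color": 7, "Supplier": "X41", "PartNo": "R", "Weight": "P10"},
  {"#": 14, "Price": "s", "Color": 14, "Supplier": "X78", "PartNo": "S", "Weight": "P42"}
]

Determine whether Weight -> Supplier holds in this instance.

Weight=P78: rows 1, 5 → Supplier = X42, X42 ✓
Weight=P34: row 2 → Supplier = X81 ✓
Weight=P23: rows 3, 7 → Supplier = X40, X40 ✓
Weight=P10: rows 4, 6, 9, 10, 13 → Supplier = X41, X41, X41, X41, X41 ✓
Weight=P42: rows 8, 14 → Supplier = X78, X78 ✓
Weight=P57: row 11 → Supplier = X62 ✓
Weight=P85: row 12 → Supplier = X79 ✓
Every Weight value is associated with a single Supplier value, so Weight -> Supplier holds.

Yes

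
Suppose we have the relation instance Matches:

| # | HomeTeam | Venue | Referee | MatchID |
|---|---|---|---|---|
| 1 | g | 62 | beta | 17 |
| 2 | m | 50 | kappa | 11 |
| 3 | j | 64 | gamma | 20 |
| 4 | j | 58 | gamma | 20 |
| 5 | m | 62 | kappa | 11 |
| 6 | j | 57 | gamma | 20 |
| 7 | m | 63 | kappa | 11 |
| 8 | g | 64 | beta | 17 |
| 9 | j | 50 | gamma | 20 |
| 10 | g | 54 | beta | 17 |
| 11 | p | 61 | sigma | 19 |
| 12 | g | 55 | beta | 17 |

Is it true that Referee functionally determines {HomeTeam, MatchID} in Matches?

Referee=beta: rows 1, 8, 10, 12 → {HomeTeam,MatchID} = (g, 17), (g, 17), (g, 17), (g, 17) ✓
Referee=kappa: rows 2, 5, 7 → {HomeTeam,MatchID} = (m, 11), (m, 11), (m, 11) ✓
Referee=gamma: rows 3, 4, 6, 9 → {HomeTeam,MatchID} = (j, 20), (j, 20), (j, 20), (j, 20) ✓
Referee=sigma: row 11 → {HomeTeam,MatchID} = (p, 19) ✓
Every Referee value is associated with a single {HomeTeam, MatchID} value, so Referee → {HomeTeam, MatchID} holds.

Yes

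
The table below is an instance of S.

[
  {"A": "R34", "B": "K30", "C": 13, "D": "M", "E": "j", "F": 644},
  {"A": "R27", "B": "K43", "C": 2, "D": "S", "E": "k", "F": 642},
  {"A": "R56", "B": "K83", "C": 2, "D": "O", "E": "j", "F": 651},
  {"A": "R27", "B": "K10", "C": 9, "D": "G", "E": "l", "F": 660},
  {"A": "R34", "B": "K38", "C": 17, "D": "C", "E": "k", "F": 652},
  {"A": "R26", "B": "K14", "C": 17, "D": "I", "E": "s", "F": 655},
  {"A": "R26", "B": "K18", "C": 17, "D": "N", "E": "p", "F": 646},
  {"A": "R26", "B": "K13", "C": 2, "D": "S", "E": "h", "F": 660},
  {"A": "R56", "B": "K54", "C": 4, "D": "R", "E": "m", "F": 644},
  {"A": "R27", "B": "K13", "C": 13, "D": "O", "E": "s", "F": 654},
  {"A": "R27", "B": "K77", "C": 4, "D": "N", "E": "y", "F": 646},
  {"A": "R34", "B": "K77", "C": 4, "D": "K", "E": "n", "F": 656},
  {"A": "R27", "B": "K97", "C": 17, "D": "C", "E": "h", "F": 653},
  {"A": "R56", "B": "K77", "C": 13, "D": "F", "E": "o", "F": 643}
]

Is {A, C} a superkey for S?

Two distinct rows share (A=R26, C=17), so {A, C} does not determine every attribute — not a superkey.

No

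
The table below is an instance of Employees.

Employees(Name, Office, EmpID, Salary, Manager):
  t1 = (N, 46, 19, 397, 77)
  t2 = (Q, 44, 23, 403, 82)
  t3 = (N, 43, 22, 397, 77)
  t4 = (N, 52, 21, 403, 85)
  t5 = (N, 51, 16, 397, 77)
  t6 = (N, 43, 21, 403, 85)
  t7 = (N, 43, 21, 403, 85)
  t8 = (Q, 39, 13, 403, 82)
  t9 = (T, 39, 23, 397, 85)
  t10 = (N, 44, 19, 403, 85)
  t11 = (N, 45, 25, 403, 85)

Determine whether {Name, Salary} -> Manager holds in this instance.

Yes

(Name=N, Salary=397): rows 1, 3, 5 → Manager = 77, 77, 77 ✓
(Name=Q, Salary=403): rows 2, 8 → Manager = 82, 82 ✓
(Name=N, Salary=403): rows 4, 6, 7, 10, 11 → Manager = 85, 85, 85, 85, 85 ✓
(Name=T, Salary=397): row 9 → Manager = 85 ✓
Every {Name, Salary} value is associated with a single Manager value, so {Name, Salary} -> Manager holds.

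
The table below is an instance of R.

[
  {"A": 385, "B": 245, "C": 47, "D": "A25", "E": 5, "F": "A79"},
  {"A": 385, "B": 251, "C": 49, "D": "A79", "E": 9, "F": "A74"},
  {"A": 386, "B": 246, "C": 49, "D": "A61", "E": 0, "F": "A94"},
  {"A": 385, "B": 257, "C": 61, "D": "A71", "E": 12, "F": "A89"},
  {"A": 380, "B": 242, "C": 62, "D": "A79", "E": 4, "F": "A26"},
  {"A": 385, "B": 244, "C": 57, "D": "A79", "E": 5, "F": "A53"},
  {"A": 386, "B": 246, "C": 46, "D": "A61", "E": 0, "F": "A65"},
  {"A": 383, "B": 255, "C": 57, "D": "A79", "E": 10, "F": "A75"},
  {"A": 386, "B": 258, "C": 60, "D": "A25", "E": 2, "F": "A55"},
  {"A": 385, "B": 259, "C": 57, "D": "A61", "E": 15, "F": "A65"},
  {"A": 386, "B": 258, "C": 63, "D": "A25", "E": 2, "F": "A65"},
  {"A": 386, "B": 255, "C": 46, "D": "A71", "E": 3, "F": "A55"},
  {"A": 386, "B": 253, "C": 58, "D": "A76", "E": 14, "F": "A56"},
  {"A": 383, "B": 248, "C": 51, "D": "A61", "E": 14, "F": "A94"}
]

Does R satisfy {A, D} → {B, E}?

No

(A=385, D=A25): 1 row → {B,E} = (245, 5) ✓
(A=385, D=A79): 2 rows → {B,E} takes values {(251, 9), (244, 5)} — violation
(A=386, D=A61): 2 rows → {B,E} = (246, 0), (246, 0) ✓
(A=385, D=A71): 1 row → {B,E} = (257, 12) ✓
(A=380, D=A79): 1 row → {B,E} = (242, 4) ✓
(A=383, D=A79): 1 row → {B,E} = (255, 10) ✓
(A=386, D=A25): 2 rows → {B,E} = (258, 2), (258, 2) ✓
(A=385, D=A61): 1 row → {B,E} = (259, 15) ✓
(A=386, D=A71): 1 row → {B,E} = (255, 3) ✓
(A=386, D=A76): 1 row → {B,E} = (253, 14) ✓
(A=383, D=A61): 1 row → {B,E} = (248, 14) ✓
Two rows agree on {A, D} but differ on {B, E}, so {A, D} → {B, E} does not hold.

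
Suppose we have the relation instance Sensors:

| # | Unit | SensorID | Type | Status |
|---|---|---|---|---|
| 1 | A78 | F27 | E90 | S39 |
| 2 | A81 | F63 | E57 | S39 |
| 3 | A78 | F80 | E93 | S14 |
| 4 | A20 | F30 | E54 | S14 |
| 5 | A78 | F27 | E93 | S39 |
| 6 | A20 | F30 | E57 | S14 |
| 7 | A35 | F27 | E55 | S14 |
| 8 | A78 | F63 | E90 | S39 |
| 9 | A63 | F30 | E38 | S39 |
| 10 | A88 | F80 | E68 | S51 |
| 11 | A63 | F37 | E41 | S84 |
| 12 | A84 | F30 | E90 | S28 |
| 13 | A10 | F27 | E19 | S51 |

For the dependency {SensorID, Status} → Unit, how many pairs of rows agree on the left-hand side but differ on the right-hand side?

(SensorID=F27, Status=S39): all 2 rows agree on Unit — 0 pairs.
(SensorID=F63, Status=S39): violating pairs (2,8) — 1 pair.
(SensorID=F30, Status=S14): all 2 rows agree on Unit — 0 pairs.

1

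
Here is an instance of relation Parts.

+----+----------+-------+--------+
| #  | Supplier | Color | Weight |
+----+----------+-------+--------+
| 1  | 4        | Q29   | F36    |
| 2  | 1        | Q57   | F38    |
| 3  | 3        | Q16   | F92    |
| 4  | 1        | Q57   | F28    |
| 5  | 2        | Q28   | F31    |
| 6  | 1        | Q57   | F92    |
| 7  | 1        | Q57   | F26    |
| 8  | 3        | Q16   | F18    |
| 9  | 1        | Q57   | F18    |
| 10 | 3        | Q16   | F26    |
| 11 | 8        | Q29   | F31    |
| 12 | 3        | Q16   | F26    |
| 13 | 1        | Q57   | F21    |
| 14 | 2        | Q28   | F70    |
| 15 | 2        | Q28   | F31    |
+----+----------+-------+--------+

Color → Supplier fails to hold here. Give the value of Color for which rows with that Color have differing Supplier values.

Color=Q29: rows 1, 11 → Supplier takes values {4, 8} — violation
Color=Q57: rows 2, 4, 6, 7, 9, 13 → Supplier = 1, 1, 1, 1, 1, 1 ✓
Color=Q16: rows 3, 8, 10, 12 → Supplier = 3, 3, 3, 3 ✓
Color=Q28: rows 5, 14, 15 → Supplier = 2, 2, 2 ✓
The only Color value with inconsistent Supplier is Color=Q29.

Q29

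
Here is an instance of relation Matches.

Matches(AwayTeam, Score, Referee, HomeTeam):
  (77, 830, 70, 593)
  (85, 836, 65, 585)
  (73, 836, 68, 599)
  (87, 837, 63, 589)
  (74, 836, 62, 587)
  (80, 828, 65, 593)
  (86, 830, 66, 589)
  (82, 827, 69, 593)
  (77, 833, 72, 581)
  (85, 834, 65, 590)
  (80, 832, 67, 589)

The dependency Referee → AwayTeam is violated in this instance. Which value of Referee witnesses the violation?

Referee=70: 1 row → AwayTeam = 77 ✓
Referee=65: 3 rows → AwayTeam takes values {85, 80} — violation
Referee=68: 1 row → AwayTeam = 73 ✓
Referee=63: 1 row → AwayTeam = 87 ✓
Referee=62: 1 row → AwayTeam = 74 ✓
Referee=66: 1 row → AwayTeam = 86 ✓
Referee=69: 1 row → AwayTeam = 82 ✓
Referee=72: 1 row → AwayTeam = 77 ✓
Referee=67: 1 row → AwayTeam = 80 ✓
The only Referee value with inconsistent AwayTeam is Referee=65.

65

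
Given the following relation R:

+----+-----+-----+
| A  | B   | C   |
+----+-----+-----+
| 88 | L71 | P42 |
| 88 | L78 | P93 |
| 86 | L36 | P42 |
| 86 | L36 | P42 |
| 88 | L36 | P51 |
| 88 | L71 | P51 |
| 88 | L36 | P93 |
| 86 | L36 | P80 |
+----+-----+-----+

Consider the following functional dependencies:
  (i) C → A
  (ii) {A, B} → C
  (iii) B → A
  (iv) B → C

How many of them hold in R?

(i) C → A: C=P42: 3 rows → A takes values {88, 86} — violation — fails.
(ii) {A, B} → C: (A=88, B=L71): 2 rows → C takes values {P42, P51} — violation; (A=86, B=L36): 3 rows → C takes values {P42, P80} — violation; (A=88, B=L36): 2 rows → C takes values {P51, P93} — violation — fails.
(iii) B → A: B=L36: 5 rows → A takes values {86, 88} — violation — fails.
(iv) B → C: B=L71: 2 rows → C takes values {P42, P51} — violation; B=L36: 5 rows → C takes values {P42, P51, P93, P80} — violation — fails.
None of the 4 dependencies hold.

0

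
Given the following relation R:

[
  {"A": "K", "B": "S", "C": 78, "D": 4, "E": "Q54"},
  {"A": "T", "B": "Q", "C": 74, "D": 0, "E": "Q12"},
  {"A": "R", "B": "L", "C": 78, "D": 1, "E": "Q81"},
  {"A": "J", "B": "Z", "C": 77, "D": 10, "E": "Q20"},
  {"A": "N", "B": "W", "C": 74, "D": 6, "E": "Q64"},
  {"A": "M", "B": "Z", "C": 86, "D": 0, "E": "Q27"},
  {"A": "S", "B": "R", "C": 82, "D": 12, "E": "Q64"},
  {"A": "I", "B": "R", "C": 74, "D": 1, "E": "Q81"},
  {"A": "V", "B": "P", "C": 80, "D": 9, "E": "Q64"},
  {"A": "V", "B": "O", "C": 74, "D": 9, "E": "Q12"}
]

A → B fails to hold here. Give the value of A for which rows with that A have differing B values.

V

A=K: 1 row → B = S ✓
A=T: 1 row → B = Q ✓
A=R: 1 row → B = L ✓
A=J: 1 row → B = Z ✓
A=N: 1 row → B = W ✓
A=M: 1 row → B = Z ✓
A=S: 1 row → B = R ✓
A=I: 1 row → B = R ✓
A=V: 2 rows → B takes values {P, O} — violation
The only A value with inconsistent B is A=V.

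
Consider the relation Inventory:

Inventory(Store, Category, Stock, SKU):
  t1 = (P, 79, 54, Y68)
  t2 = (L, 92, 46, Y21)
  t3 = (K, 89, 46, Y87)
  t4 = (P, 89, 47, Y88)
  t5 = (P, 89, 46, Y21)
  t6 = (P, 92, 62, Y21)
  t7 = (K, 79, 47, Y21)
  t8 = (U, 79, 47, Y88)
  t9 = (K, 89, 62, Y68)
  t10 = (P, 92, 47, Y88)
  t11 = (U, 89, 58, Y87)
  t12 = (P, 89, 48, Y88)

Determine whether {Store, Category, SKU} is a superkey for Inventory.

Rows 4 and 12 have the same {Store, Category, SKU} value (Store=P, Category=89, SKU=Y88) but are distinct tuples, so {Store, Category, SKU} does not determine every attribute — not a superkey.

No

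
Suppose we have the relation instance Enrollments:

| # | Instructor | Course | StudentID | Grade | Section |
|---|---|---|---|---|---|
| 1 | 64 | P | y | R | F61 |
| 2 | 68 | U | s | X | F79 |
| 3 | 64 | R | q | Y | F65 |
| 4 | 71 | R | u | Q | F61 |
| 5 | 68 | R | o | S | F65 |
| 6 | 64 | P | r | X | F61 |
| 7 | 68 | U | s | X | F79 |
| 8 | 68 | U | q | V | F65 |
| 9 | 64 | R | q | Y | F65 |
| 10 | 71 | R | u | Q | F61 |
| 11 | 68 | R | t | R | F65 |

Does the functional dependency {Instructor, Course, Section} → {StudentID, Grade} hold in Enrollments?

(Instructor=64, Course=P, Section=F61): rows 1, 6 → {StudentID,Grade} takes values {(y, R), (r, X)} — violation
(Instructor=68, Course=U, Section=F79): rows 2, 7 → {StudentID,Grade} = (s, X), (s, X) ✓
(Instructor=64, Course=R, Section=F65): rows 3, 9 → {StudentID,Grade} = (q, Y), (q, Y) ✓
(Instructor=71, Course=R, Section=F61): rows 4, 10 → {StudentID,Grade} = (u, Q), (u, Q) ✓
(Instructor=68, Course=R, Section=F65): rows 5, 11 → {StudentID,Grade} takes values {(o, S), (t, R)} — violation
(Instructor=68, Course=U, Section=F65): row 8 → {StudentID,Grade} = (q, V) ✓
Two rows agree on {Instructor, Course, Section} but differ on {StudentID, Grade}, so {Instructor, Course, Section} → {StudentID, Grade} does not hold.

No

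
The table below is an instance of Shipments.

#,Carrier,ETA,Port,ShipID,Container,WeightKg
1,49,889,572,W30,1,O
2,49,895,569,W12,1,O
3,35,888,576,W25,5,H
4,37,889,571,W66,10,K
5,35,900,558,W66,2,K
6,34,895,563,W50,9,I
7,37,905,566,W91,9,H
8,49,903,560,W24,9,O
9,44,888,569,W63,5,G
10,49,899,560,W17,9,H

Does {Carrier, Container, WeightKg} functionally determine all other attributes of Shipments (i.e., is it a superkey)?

Rows 1 and 2 have the same {Carrier, Container, WeightKg} value (Carrier=49, Container=1, WeightKg=O) but are distinct tuples, so {Carrier, Container, WeightKg} does not determine every attribute — not a superkey.

No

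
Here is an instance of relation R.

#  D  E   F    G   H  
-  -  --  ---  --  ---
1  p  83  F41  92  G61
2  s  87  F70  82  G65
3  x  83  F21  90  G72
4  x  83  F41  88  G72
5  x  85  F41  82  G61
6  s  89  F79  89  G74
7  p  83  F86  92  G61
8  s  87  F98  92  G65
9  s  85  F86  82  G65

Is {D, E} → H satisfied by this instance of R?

(D=p, E=83): rows 1, 7 → H = G61, G61 ✓
(D=s, E=87): rows 2, 8 → H = G65, G65 ✓
(D=x, E=83): rows 3, 4 → H = G72, G72 ✓
(D=x, E=85): row 5 → H = G61 ✓
(D=s, E=89): row 6 → H = G74 ✓
(D=s, E=85): row 9 → H = G65 ✓
Every {D, E} value is associated with a single H value, so {D, E} → H holds.

Yes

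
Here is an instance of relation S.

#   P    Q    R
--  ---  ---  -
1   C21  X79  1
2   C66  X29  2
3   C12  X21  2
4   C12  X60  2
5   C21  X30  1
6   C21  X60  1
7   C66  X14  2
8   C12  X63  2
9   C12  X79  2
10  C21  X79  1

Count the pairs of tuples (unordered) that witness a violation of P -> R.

P=C21: all 4 rows agree on R — 0 pairs.
P=C66: all 2 rows agree on R — 0 pairs.
P=C12: all 4 rows agree on R — 0 pairs.

0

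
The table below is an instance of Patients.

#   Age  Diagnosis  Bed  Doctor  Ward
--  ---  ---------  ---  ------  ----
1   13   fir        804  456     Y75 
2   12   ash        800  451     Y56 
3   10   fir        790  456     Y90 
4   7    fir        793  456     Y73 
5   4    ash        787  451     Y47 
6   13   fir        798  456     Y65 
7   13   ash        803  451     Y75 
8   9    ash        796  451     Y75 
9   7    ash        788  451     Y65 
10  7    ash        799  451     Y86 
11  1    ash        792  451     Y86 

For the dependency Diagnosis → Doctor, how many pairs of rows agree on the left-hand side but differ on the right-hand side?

Diagnosis=fir: all 4 rows agree on Doctor — 0 pairs.
Diagnosis=ash: all 7 rows agree on Doctor — 0 pairs.

0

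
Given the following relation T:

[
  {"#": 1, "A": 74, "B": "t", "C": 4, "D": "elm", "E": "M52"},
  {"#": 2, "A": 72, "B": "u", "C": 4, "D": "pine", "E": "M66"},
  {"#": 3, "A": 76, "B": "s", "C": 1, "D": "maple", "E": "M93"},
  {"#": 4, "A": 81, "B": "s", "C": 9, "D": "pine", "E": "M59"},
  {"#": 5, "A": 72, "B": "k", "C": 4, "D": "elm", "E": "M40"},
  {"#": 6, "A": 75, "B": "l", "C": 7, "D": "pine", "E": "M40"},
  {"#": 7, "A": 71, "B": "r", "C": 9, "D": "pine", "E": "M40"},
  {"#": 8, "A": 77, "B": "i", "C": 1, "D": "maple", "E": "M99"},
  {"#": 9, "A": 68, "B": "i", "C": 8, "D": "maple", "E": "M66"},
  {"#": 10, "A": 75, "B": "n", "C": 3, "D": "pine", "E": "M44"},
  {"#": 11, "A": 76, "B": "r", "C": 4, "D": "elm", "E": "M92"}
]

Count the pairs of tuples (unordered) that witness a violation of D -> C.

D=elm: all 3 rows agree on C — 0 pairs.
D=pine: violating pairs (2,4), (2,6), (2,7), (2,10), (4,6), (4,10), (6,7), (6,10), (7,10) — 9 pairs.
D=maple: violating pairs (3,9), (8,9) — 2 pairs.

11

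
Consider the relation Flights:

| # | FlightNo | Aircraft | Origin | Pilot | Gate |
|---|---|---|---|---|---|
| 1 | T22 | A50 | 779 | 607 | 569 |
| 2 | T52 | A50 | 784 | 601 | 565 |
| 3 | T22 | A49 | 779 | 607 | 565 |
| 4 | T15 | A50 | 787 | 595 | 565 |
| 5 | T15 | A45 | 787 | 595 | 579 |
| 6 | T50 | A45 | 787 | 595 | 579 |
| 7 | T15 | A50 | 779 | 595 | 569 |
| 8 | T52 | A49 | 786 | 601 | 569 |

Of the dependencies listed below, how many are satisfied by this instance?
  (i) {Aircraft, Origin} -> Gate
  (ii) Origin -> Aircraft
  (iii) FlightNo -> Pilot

2

(i) {Aircraft, Origin} -> Gate: every LHS value maps to a single RHS value — holds.
(ii) Origin -> Aircraft: Origin=779: rows 1, 3, 7 → Aircraft takes values {A50, A49} — violation; Origin=787: rows 4, 5, 6 → Aircraft takes values {A50, A45} — violation — fails.
(iii) FlightNo -> Pilot: every LHS value maps to a single RHS value — holds.
2 of the 3 dependencies hold.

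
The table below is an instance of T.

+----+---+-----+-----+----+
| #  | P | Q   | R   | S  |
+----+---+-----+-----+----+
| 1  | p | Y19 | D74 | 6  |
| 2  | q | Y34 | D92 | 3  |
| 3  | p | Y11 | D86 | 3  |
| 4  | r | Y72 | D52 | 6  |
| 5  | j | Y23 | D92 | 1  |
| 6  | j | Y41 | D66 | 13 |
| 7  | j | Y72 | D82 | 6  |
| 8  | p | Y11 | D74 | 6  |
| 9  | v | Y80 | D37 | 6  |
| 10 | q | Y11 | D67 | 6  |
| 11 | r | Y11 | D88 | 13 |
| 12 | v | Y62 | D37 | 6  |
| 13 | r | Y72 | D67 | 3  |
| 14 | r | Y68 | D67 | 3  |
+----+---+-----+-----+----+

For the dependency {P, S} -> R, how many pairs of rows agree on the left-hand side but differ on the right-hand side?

(P=p, S=6): all 2 rows agree on R — 0 pairs.
(P=v, S=6): all 2 rows agree on R — 0 pairs.
(P=r, S=3): all 2 rows agree on R — 0 pairs.

0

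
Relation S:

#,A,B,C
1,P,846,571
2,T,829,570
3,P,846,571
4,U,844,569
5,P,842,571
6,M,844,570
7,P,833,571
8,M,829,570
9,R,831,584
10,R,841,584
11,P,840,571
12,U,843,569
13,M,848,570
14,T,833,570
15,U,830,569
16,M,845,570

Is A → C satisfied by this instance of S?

Yes

A=P: rows 1, 3, 5, 7, 11 → C = 571, 571, 571, 571, 571 ✓
A=T: rows 2, 14 → C = 570, 570 ✓
A=U: rows 4, 12, 15 → C = 569, 569, 569 ✓
A=M: rows 6, 8, 13, 16 → C = 570, 570, 570, 570 ✓
A=R: rows 9, 10 → C = 584, 584 ✓
Every A value is associated with a single C value, so A → C holds.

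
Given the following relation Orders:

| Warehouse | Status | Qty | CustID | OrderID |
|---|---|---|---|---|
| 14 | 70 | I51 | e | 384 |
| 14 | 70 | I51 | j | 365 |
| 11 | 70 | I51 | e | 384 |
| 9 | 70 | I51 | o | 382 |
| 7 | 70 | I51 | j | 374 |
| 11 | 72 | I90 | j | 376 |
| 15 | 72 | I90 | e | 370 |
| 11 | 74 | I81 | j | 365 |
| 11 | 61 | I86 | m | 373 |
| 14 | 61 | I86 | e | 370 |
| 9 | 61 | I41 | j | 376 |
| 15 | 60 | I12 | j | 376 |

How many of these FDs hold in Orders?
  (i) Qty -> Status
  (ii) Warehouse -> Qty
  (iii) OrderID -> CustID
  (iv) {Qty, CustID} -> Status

3

(i) Qty -> Status: every LHS value maps to a single RHS value — holds.
(ii) Warehouse -> Qty: Warehouse=14: 3 rows → Qty takes values {I51, I86} — violation; Warehouse=11: 4 rows → Qty takes values {I51, I90, I81, I86} — violation; Warehouse=9: 2 rows → Qty takes values {I51, I41} — violation; Warehouse=15: 2 rows → Qty takes values {I90, I12} — violation — fails.
(iii) OrderID -> CustID: every LHS value maps to a single RHS value — holds.
(iv) {Qty, CustID} -> Status: every LHS value maps to a single RHS value — holds.
3 of the 4 dependencies hold.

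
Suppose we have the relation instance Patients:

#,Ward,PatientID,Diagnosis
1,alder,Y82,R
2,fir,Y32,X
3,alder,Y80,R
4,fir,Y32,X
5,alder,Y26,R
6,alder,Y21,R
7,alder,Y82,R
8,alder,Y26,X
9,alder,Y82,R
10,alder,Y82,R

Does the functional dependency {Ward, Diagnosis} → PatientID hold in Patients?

No

(Ward=alder, Diagnosis=R): rows 1, 3, 5, 6, 7, 9, 10 → PatientID takes values {Y82, Y80, Y26, Y21} — violation
(Ward=fir, Diagnosis=X): rows 2, 4 → PatientID = Y32, Y32 ✓
(Ward=alder, Diagnosis=X): row 8 → PatientID = Y26 ✓
Two rows agree on {Ward, Diagnosis} but differ on PatientID, so {Ward, Diagnosis} → PatientID does not hold.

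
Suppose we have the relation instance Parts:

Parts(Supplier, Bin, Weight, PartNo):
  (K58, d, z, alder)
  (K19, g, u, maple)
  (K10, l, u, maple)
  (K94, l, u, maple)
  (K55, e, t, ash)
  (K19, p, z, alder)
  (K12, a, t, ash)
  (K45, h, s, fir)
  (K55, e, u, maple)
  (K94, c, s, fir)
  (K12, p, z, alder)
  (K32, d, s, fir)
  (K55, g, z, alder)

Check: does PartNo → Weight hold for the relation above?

Yes

PartNo=alder: 4 rows → Weight = z, z, z, z ✓
PartNo=maple: 4 rows → Weight = u, u, u, u ✓
PartNo=ash: 2 rows → Weight = t, t ✓
PartNo=fir: 3 rows → Weight = s, s, s ✓
Every PartNo value is associated with a single Weight value, so PartNo → Weight holds.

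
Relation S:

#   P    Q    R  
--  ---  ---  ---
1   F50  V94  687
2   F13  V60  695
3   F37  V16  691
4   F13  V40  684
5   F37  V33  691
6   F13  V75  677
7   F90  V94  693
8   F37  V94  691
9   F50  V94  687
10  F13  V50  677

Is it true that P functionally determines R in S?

P=F50: rows 1, 9 → R = 687, 687 ✓
P=F13: rows 2, 4, 6, 10 → R takes values {695, 684, 677} — violation
P=F37: rows 3, 5, 8 → R = 691, 691, 691 ✓
P=F90: row 7 → R = 693 ✓
Two rows agree on P but differ on R, so P -> R does not hold.

No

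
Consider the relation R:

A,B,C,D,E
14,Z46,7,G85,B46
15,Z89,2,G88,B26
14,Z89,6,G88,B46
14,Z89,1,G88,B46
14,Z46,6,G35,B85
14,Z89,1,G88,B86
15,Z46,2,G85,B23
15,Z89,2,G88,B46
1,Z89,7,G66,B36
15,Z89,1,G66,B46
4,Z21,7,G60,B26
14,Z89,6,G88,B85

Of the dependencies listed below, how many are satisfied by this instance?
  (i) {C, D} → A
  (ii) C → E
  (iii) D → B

(i) {C, D} → A: every LHS value maps to a single RHS value — holds.
(ii) C → E: C=7: 3 rows → E takes values {B46, B36, B26} — violation; C=2: 3 rows → E takes values {B26, B23, B46} — violation; C=6: 3 rows → E takes values {B46, B85} — violation; C=1: 3 rows → E takes values {B46, B86} — violation — fails.
(iii) D → B: every LHS value maps to a single RHS value — holds.
2 of the 3 dependencies hold.

2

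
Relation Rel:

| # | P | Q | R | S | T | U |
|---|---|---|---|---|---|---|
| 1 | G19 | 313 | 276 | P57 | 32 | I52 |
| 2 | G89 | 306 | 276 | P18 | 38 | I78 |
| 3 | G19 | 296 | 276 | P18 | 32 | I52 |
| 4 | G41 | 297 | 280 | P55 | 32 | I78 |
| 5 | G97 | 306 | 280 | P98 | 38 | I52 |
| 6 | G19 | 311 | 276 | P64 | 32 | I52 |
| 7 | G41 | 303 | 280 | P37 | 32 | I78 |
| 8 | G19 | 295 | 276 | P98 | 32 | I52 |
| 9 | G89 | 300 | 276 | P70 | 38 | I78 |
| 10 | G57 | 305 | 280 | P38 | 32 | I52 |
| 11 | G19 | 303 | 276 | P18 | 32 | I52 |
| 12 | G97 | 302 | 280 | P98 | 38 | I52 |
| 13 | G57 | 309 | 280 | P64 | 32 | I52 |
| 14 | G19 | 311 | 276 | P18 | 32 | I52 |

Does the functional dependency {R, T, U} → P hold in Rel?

(R=276, T=32, U=I52): rows 1, 3, 6, 8, 11, 14 → P = G19, G19, G19, G19, G19, G19 ✓
(R=276, T=38, U=I78): rows 2, 9 → P = G89, G89 ✓
(R=280, T=32, U=I78): rows 4, 7 → P = G41, G41 ✓
(R=280, T=38, U=I52): rows 5, 12 → P = G97, G97 ✓
(R=280, T=32, U=I52): rows 10, 13 → P = G57, G57 ✓
Every {R, T, U} value is associated with a single P value, so {R, T, U} → P holds.

Yes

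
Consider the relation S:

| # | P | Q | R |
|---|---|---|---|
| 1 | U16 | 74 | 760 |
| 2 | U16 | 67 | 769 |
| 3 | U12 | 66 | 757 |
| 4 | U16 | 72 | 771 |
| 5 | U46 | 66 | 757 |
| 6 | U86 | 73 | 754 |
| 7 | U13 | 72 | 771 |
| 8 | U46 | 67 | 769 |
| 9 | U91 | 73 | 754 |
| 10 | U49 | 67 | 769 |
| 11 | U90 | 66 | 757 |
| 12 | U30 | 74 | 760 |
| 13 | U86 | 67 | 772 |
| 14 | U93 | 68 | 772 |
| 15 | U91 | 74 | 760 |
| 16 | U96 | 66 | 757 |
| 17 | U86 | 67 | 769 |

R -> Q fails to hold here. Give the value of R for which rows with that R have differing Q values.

R=760: rows 1, 12, 15 → Q = 74, 74, 74 ✓
R=769: rows 2, 8, 10, 17 → Q = 67, 67, 67, 67 ✓
R=757: rows 3, 5, 11, 16 → Q = 66, 66, 66, 66 ✓
R=771: rows 4, 7 → Q = 72, 72 ✓
R=754: rows 6, 9 → Q = 73, 73 ✓
R=772: rows 13, 14 → Q takes values {67, 68} — violation
The only R value with inconsistent Q is R=772.

772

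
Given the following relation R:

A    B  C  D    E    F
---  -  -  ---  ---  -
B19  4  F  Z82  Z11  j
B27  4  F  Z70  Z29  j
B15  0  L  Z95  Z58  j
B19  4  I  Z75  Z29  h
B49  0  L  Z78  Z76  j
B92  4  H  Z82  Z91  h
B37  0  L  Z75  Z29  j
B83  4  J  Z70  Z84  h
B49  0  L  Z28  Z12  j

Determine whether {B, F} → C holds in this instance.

No

(B=4, F=j): 2 rows → C = F, F ✓
(B=0, F=j): 4 rows → C = L, L, L, L ✓
(B=4, F=h): 3 rows → C takes values {I, H, J} — violation
Two rows agree on {B, F} but differ on C, so {B, F} → C does not hold.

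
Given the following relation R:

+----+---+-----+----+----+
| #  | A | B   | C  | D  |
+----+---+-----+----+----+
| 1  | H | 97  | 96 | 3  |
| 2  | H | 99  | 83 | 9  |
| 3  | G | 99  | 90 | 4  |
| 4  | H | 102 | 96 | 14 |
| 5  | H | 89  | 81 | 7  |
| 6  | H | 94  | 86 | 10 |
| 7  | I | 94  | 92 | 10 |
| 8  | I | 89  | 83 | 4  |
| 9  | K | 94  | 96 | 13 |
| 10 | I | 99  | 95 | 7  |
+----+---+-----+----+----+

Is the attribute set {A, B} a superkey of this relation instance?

All 10 rows have distinct {A, B} values, so {A, B} → (all attributes) holds and {A, B} is a superkey.

Yes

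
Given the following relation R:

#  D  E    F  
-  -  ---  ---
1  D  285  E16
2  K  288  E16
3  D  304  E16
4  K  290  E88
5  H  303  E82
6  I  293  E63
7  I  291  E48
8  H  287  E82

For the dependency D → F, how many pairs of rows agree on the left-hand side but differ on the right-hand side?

2

D=D: all 2 rows agree on F — 0 pairs.
D=K: violating pairs (2,4) — 1 pair.
D=H: all 2 rows agree on F — 0 pairs.
D=I: violating pairs (6,7) — 1 pair.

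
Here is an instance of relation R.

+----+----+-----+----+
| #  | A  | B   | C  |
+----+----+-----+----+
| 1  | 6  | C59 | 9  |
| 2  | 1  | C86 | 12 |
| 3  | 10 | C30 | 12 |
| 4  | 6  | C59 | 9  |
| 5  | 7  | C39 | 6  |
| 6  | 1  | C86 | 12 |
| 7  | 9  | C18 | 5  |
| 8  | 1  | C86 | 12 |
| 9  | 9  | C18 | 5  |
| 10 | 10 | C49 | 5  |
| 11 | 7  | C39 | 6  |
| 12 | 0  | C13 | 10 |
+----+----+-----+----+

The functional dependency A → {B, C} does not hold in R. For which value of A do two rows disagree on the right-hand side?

10

A=6: rows 1, 4 → {B,C} = (C59, 9), (C59, 9) ✓
A=1: rows 2, 6, 8 → {B,C} = (C86, 12), (C86, 12), (C86, 12) ✓
A=10: rows 3, 10 → {B,C} takes values {(C30, 12), (C49, 5)} — violation
A=7: rows 5, 11 → {B,C} = (C39, 6), (C39, 6) ✓
A=9: rows 7, 9 → {B,C} = (C18, 5), (C18, 5) ✓
A=0: row 12 → {B,C} = (C13, 10) ✓
The only A value with inconsistent RHS is A=10.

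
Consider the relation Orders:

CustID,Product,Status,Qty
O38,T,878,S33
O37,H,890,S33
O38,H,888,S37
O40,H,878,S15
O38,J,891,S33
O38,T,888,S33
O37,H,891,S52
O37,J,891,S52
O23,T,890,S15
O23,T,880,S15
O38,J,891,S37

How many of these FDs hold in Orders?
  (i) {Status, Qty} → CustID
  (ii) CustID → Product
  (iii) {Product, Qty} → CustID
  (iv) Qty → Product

(i) {Status, Qty} → CustID: every LHS value maps to a single RHS value — holds.
(ii) CustID → Product: CustID=O38: 5 rows → Product takes values {T, H, J} — violation; CustID=O37: 3 rows → Product takes values {H, J} — violation — fails.
(iii) {Product, Qty} → CustID: every LHS value maps to a single RHS value — holds.
(iv) Qty → Product: Qty=S33: 4 rows → Product takes values {T, H, J} — violation; Qty=S37: 2 rows → Product takes values {H, J} — violation; Qty=S15: 3 rows → Product takes values {H, T} — violation; Qty=S52: 2 rows → Product takes values {H, J} — violation — fails.
2 of the 4 dependencies hold.

2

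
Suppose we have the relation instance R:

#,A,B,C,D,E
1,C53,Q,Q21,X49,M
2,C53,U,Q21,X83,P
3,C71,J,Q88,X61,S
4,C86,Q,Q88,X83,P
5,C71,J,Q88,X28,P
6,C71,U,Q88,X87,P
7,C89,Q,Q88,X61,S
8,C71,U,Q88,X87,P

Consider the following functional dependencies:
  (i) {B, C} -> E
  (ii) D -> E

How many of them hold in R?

1

(i) {B, C} -> E: (B=J, C=Q88): rows 3, 5 → E takes values {S, P} — violation; (B=Q, C=Q88): rows 4, 7 → E takes values {P, S} — violation — fails.
(ii) D -> E: every LHS value maps to a single RHS value — holds.
1 of the 2 dependencies holds.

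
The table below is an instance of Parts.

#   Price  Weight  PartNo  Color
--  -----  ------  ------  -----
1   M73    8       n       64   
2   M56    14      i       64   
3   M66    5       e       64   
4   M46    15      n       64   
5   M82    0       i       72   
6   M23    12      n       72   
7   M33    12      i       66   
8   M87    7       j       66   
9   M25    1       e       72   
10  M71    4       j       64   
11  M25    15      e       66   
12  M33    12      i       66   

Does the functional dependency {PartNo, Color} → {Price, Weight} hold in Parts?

(PartNo=n, Color=64): rows 1, 4 → {Price,Weight} takes values {(M73, 8), (M46, 15)} — violation
(PartNo=i, Color=64): row 2 → {Price,Weight} = (M56, 14) ✓
(PartNo=e, Color=64): row 3 → {Price,Weight} = (M66, 5) ✓
(PartNo=i, Color=72): row 5 → {Price,Weight} = (M82, 0) ✓
(PartNo=n, Color=72): row 6 → {Price,Weight} = (M23, 12) ✓
(PartNo=i, Color=66): rows 7, 12 → {Price,Weight} = (M33, 12), (M33, 12) ✓
(PartNo=j, Color=66): row 8 → {Price,Weight} = (M87, 7) ✓
(PartNo=e, Color=72): row 9 → {Price,Weight} = (M25, 1) ✓
(PartNo=j, Color=64): row 10 → {Price,Weight} = (M71, 4) ✓
(PartNo=e, Color=66): row 11 → {Price,Weight} = (M25, 15) ✓
Two rows agree on {PartNo, Color} but differ on {Price, Weight}, so {PartNo, Color} → {Price, Weight} does not hold.

No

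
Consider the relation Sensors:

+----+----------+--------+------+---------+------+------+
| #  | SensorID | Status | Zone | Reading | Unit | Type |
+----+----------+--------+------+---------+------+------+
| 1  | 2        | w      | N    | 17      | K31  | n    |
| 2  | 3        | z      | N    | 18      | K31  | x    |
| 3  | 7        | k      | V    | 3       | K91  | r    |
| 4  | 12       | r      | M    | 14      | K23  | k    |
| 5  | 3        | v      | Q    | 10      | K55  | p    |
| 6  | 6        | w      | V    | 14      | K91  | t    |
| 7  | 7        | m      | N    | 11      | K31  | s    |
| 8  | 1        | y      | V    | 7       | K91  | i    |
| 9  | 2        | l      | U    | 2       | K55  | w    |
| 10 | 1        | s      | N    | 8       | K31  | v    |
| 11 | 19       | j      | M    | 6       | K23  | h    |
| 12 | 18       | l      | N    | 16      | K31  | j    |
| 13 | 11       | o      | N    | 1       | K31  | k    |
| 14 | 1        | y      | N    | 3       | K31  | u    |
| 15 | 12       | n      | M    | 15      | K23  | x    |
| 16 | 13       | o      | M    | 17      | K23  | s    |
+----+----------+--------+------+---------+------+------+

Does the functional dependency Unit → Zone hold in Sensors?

No

Unit=K31: rows 1, 2, 7, 10, 12, 13, 14 → Zone = N, N, N, N, N, N, N ✓
Unit=K91: rows 3, 6, 8 → Zone = V, V, V ✓
Unit=K23: rows 4, 11, 15, 16 → Zone = M, M, M, M ✓
Unit=K55: rows 5, 9 → Zone takes values {Q, U} — violation
Two rows agree on Unit but differ on Zone, so Unit → Zone does not hold.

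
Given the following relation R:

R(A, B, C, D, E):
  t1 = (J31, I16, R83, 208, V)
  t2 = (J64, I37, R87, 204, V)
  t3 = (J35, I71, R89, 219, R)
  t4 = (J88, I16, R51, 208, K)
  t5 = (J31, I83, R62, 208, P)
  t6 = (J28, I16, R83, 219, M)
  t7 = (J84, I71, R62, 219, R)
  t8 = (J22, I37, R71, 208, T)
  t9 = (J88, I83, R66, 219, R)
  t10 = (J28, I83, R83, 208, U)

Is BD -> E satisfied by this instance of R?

No

(B=I16, D=208): rows 1, 4 → E takes values {V, K} — violation
(B=I37, D=204): row 2 → E = V ✓
(B=I71, D=219): rows 3, 7 → E = R, R ✓
(B=I83, D=208): rows 5, 10 → E takes values {P, U} — violation
(B=I16, D=219): row 6 → E = M ✓
(B=I37, D=208): row 8 → E = T ✓
(B=I83, D=219): row 9 → E = R ✓
Two rows agree on BD but differ on E, so BD -> E does not hold.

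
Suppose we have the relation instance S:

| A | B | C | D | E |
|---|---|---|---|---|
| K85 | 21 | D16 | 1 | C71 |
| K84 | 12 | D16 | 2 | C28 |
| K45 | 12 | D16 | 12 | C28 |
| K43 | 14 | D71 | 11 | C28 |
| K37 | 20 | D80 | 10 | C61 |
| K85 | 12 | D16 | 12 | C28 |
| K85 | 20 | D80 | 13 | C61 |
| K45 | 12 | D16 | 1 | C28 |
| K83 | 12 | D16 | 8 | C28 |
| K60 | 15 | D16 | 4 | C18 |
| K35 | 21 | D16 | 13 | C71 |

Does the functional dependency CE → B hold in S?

(C=D16, E=C71): 2 rows → B = 21, 21 ✓
(C=D16, E=C28): 5 rows → B = 12, 12, 12, 12, 12 ✓
(C=D71, E=C28): 1 row → B = 14 ✓
(C=D80, E=C61): 2 rows → B = 20, 20 ✓
(C=D16, E=C18): 1 row → B = 15 ✓
Every CE value is associated with a single B value, so CE → B holds.

Yes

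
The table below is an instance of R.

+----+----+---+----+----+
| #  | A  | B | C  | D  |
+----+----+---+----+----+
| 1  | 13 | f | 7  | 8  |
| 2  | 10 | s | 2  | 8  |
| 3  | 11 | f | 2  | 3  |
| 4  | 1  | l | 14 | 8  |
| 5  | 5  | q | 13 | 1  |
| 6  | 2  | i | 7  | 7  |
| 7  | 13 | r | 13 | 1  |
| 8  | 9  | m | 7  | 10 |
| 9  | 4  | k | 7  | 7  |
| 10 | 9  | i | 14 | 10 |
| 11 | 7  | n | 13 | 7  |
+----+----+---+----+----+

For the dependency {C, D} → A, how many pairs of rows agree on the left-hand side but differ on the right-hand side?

2

(C=13, D=1): violating pairs (5,7) — 1 pair.
(C=7, D=7): violating pairs (6,9) — 1 pair.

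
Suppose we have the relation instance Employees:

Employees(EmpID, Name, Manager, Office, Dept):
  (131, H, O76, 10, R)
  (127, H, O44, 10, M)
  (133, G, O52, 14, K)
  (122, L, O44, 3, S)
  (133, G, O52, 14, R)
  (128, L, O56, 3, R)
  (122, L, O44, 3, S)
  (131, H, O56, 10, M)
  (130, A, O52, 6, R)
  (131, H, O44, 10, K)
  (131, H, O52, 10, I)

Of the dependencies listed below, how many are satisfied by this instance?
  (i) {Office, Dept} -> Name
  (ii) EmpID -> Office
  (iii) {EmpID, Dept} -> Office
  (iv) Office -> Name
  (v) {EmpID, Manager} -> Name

5

(i) {Office, Dept} -> Name: every LHS value maps to a single RHS value — holds.
(ii) EmpID -> Office: every LHS value maps to a single RHS value — holds.
(iii) {EmpID, Dept} -> Office: every LHS value maps to a single RHS value — holds.
(iv) Office -> Name: every LHS value maps to a single RHS value — holds.
(v) {EmpID, Manager} -> Name: every LHS value maps to a single RHS value — holds.
5 of the 5 dependencies hold.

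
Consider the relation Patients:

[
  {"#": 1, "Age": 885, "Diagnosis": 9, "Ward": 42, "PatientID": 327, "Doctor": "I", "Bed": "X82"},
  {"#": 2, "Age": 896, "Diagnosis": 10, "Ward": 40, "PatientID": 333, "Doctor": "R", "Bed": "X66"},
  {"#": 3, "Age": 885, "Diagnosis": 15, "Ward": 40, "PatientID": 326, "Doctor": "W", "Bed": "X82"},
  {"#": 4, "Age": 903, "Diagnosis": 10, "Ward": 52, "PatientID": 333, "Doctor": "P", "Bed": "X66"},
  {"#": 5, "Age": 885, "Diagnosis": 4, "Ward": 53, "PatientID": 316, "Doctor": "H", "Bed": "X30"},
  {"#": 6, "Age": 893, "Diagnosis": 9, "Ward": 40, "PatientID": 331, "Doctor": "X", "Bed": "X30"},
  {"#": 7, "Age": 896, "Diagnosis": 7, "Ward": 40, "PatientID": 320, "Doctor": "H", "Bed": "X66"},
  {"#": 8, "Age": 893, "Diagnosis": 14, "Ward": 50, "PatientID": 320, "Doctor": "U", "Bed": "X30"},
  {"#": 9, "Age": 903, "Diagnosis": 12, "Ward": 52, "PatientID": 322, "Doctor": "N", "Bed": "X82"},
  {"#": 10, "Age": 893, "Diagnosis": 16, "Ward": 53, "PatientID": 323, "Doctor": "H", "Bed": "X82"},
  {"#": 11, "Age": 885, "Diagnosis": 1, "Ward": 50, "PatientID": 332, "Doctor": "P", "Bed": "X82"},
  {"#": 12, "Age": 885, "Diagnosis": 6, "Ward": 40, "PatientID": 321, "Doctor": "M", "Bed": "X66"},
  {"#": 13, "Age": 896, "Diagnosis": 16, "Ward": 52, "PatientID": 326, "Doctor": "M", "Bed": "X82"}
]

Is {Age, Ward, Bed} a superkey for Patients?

Rows 2 and 7 have the same {Age, Ward, Bed} value (Age=896, Ward=40, Bed=X66) but are distinct tuples, so {Age, Ward, Bed} does not determine every attribute — not a superkey.

No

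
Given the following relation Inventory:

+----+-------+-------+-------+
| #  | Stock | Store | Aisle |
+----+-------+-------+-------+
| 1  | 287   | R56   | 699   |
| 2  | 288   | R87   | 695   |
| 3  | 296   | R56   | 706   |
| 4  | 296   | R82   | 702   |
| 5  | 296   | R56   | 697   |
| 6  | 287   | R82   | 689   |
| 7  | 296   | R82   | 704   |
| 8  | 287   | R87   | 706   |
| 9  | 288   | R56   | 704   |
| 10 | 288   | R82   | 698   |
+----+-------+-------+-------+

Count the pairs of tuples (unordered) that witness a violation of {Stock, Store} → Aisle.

2

(Stock=296, Store=R56): violating pairs (3,5) — 1 pair.
(Stock=296, Store=R82): violating pairs (4,7) — 1 pair.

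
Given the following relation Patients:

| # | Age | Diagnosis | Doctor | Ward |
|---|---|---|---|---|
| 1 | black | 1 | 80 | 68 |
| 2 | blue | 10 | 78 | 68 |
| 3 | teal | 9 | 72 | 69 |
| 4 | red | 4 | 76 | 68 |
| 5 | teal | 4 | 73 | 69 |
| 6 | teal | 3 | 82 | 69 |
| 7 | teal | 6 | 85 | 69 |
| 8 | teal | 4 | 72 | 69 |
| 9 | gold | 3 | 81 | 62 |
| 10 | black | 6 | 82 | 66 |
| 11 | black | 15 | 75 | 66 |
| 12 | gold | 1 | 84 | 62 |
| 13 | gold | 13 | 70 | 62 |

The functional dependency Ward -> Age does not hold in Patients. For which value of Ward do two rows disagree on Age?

68

Ward=68: rows 1, 2, 4 → Age takes values {black, blue, red} — violation
Ward=69: rows 3, 5, 6, 7, 8 → Age = teal, teal, teal, teal, teal ✓
Ward=62: rows 9, 12, 13 → Age = gold, gold, gold ✓
Ward=66: rows 10, 11 → Age = black, black ✓
The only Ward value with inconsistent Age is Ward=68.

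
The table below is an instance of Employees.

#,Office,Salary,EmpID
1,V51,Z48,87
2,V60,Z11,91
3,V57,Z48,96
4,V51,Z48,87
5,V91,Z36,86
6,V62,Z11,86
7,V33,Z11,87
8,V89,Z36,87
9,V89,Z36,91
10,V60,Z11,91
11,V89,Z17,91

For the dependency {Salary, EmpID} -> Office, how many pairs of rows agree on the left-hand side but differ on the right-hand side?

0

(Salary=Z48, EmpID=87): all 2 rows agree on Office — 0 pairs.
(Salary=Z11, EmpID=91): all 2 rows agree on Office — 0 pairs.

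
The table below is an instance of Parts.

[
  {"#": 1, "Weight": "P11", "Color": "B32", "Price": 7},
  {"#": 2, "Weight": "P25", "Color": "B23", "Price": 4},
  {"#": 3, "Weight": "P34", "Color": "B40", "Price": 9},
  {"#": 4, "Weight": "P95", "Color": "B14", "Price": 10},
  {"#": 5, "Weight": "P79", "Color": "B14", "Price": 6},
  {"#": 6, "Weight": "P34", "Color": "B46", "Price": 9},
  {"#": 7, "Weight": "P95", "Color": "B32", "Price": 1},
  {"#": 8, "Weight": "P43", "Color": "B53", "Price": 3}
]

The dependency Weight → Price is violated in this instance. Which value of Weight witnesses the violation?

Weight=P11: row 1 → Price = 7 ✓
Weight=P25: row 2 → Price = 4 ✓
Weight=P34: rows 3, 6 → Price = 9, 9 ✓
Weight=P95: rows 4, 7 → Price takes values {10, 1} — violation
Weight=P79: row 5 → Price = 6 ✓
Weight=P43: row 8 → Price = 3 ✓
The only Weight value with inconsistent Price is Weight=P95.

P95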